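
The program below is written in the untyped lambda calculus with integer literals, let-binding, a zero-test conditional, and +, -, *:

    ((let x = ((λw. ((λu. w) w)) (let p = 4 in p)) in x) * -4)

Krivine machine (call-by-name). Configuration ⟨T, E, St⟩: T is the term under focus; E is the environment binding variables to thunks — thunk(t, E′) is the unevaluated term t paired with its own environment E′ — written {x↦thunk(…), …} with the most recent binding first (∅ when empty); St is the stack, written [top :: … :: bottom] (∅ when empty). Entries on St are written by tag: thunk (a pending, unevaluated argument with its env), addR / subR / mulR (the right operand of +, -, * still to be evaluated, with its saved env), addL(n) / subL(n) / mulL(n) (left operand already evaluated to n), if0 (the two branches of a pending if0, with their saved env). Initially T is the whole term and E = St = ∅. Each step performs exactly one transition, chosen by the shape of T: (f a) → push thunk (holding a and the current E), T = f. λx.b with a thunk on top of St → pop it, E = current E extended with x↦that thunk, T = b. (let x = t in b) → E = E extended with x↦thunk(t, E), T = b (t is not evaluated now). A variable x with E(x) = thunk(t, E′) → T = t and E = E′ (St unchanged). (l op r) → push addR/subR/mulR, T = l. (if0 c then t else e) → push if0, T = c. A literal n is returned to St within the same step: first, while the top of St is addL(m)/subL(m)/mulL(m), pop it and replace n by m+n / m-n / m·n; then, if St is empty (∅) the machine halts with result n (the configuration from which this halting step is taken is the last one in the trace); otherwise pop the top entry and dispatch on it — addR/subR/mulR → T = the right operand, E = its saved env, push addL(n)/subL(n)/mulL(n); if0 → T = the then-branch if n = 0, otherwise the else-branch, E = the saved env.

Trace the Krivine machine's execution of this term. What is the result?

Answer: -16

Machine steps:
[0] ⟨T=((let x = ((λw. ((λu. w) w)) (let p = 4 in p)) in x) * -4); E=∅; St=∅⟩
[1] ⟨T=(let x = ((λw. ((λu. w) w)) (let p = 4 in p)) in x); E=∅; St=[mulR]⟩
[2] ⟨T=x; E={x↦thunk(((λw. ((λu. w) w)) (let p = 4 in p)), ∅)}; St=[mulR]⟩
[3] ⟨T=((λw. ((λu. w) w)) (let p = 4 in p)); E=∅; St=[mulR]⟩
[4] ⟨T=(λw. ((λu. w) w)); E=∅; St=[thunk :: mulR]⟩
[5] ⟨T=((λu. w) w); E={w↦thunk((let p = 4 in p), ∅)}; St=[mulR]⟩
[6] ⟨T=(λu. w); E={w↦thunk((let p = 4 in p), ∅)}; St=[thunk :: mulR]⟩
[7] ⟨T=w; E={u↦thunk(w, {w↦thunk((let p = 4 in p), ∅)}), w↦thunk((let p = 4 in p), ∅)}; St=[mulR]⟩
[8] ⟨T=(let p = 4 in p); E=∅; St=[mulR]⟩
[9] ⟨T=p; E={p↦thunk(4, ∅)}; St=[mulR]⟩
[10] ⟨T=4; E=∅; St=[mulR]⟩
[11] ⟨T=-4; E=∅; St=[mulL(4)]⟩
→ final value -16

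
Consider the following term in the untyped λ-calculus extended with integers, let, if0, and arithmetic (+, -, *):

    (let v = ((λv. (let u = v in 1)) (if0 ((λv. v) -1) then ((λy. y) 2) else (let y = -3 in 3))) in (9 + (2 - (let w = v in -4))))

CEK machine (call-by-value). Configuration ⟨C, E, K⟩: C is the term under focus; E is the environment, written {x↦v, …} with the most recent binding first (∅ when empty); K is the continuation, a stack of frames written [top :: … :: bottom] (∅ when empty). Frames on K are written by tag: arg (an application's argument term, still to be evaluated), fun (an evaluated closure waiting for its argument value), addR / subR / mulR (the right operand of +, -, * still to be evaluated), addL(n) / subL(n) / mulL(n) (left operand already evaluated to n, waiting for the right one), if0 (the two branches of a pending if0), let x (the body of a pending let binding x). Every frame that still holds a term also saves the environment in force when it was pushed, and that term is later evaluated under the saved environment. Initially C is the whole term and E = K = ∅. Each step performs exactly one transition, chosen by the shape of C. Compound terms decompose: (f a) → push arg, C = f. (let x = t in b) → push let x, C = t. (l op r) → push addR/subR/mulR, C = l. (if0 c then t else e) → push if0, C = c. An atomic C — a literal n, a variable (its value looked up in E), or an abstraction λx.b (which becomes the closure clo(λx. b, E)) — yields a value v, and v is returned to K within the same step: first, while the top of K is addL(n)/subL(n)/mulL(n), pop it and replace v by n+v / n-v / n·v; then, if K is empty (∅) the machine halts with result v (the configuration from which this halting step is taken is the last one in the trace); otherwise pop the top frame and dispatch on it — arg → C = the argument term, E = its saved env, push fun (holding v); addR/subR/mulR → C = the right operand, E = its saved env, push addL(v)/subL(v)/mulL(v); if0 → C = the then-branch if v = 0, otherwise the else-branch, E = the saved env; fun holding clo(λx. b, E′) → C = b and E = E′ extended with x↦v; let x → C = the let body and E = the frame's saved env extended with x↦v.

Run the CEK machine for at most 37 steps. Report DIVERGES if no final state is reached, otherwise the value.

Answer: 15

Execution trace:
0. <C=(let v = ((λv. (let u = v in 1)) (if0 ((λv. v) -1) then ((λy. y) 2) else (let y = -3 in 3))) in (9 + (2 - (let w = v in -4)))), E=∅, K=∅>
1. <C=((λv. (let u = v in 1)) (if0 ((λv. v) -1) then ((λy. y) 2) else (let y = -3 in 3))), E=∅, K=[let v]>
2. <C=(λv. (let u = v in 1)), E=∅, K=[arg :: let v]>
3. <C=(if0 ((λv. v) -1) then ((λy. y) 2) else (let y = -3 in 3)), E=∅, K=[fun :: let v]>
4. <C=((λv. v) -1), E=∅, K=[if0 :: fun :: let v]>
5. <C=(λv. v), E=∅, K=[arg :: if0 :: fun :: let v]>
6. <C=-1, E=∅, K=[fun :: if0 :: fun :: let v]>
7. <C=v, E={v↦-1}, K=[if0 :: fun :: let v]>
8. <C=(let y = -3 in 3), E=∅, K=[fun :: let v]>
9. <C=-3, E=∅, K=[let y :: fun :: let v]>
10. <C=3, E={y↦-3}, K=[fun :: let v]>
11. <C=(let u = v in 1), E={v↦3}, K=[let v]>
12. <C=v, E={v↦3}, K=[let u :: let v]>
13. <C=1, E={u↦3, v↦3}, K=[let v]>
14. <C=(9 + (2 - (let w = v in -4))), E={v↦1}, K=∅>
15. <C=9, E={v↦1}, K=[addR]>
16. <C=(2 - (let w = v in -4)), E={v↦1}, K=[addL(9)]>
17. <C=2, E={v↦1}, K=[subR :: addL(9)]>
18. <C=(let w = v in -4), E={v↦1}, K=[subL(2) :: addL(9)]>
19. <C=v, E={v↦1}, K=[let w :: subL(2) :: addL(9)]>
20. <C=-4, E={w↦1, v↦1}, K=[subL(2) :: addL(9)]>
→ final value 15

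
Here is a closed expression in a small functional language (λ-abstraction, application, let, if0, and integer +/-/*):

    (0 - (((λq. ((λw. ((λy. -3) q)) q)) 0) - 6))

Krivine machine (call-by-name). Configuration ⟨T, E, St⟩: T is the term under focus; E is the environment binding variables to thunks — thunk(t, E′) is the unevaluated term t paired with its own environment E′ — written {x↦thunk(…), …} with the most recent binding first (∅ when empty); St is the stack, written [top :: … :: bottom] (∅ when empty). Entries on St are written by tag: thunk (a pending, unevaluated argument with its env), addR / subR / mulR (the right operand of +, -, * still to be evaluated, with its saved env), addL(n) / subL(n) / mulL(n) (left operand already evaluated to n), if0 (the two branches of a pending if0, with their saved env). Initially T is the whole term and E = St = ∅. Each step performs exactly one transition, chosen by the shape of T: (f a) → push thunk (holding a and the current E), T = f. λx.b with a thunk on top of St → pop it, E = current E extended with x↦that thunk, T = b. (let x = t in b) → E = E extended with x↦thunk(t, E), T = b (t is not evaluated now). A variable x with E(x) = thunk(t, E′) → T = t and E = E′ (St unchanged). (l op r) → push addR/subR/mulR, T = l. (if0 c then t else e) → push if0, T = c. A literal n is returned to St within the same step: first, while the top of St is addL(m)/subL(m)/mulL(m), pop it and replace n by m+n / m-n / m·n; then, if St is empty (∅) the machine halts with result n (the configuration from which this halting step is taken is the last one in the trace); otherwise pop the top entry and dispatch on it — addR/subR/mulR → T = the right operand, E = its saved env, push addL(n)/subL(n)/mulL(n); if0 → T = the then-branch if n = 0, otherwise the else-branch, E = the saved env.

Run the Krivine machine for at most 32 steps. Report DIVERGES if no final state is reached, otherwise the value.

t=0: [T=(0 - (((λq. ((λw. ((λy. -3) q)) q)) 0) - 6)) | E=∅ | St=∅]
t=1: [T=0 | E=∅ | St=[subR]]
t=2: [T=(((λq. ((λw. ((λy. -3) q)) q)) 0) - 6) | E=∅ | St=[subL(0)]]
t=3: [T=((λq. ((λw. ((λy. -3) q)) q)) 0) | E=∅ | St=[subR :: subL(0)]]
t=4: [T=(λq. ((λw. ((λy. -3) q)) q)) | E=∅ | St=[thunk :: subR :: subL(0)]]
t=5: [T=((λw. ((λy. -3) q)) q) | E={q↦thunk(0, ∅)} | St=[subR :: subL(0)]]
t=6: [T=(λw. ((λy. -3) q)) | E={q↦thunk(0, ∅)} | St=[thunk :: subR :: subL(0)]]
t=7: [T=((λy. -3) q) | E={w↦thunk(q, {q↦thunk(0, ∅)}), q↦thunk(0, ∅)} | St=[subR :: subL(0)]]
t=8: [T=(λy. -3) | E={w↦thunk(q, {q↦thunk(0, ∅)}), q↦thunk(0, ∅)} | St=[thunk :: subR :: subL(0)]]
t=9: [T=-3 | E={y↦thunk(q, {w↦thunk(q, {q↦thunk(0, ∅)}), q↦thunk(0, ∅)}), w↦thunk(q, {q↦thunk(0, ∅)}), q↦thunk(0, ∅)} | St=[subR :: subL(0)]]
t=10: [T=6 | E=∅ | St=[subL(-3) :: subL(0)]]
→ final value 9

Answer: 9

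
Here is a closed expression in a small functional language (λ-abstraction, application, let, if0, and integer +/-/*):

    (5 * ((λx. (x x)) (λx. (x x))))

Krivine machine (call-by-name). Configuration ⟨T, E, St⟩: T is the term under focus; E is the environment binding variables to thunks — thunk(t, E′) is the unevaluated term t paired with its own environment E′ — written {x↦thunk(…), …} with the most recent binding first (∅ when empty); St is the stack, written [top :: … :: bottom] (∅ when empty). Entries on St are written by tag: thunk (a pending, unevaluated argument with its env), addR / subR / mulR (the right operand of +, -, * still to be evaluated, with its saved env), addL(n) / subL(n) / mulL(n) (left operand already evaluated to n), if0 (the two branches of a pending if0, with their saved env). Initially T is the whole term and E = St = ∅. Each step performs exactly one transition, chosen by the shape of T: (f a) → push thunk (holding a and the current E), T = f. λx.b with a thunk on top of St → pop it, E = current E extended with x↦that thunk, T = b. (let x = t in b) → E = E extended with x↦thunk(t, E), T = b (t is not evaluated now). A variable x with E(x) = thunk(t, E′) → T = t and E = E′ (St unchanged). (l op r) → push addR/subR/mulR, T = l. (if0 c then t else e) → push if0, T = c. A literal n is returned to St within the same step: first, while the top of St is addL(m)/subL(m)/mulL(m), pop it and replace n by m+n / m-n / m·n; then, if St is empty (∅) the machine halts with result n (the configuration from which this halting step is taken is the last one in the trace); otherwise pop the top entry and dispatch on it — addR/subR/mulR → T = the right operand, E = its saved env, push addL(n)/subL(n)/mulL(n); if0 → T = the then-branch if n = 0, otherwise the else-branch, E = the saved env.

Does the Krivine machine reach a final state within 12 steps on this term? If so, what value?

t=0: ⟨T=(5 * ((λx. (x x)) (λx. (x x)))); E=∅; St=∅⟩
t=1: ⟨T=5; E=∅; St=[mulR]⟩
t=2: ⟨T=((λx. (x x)) (λx. (x x))); E=∅; St=[mulL(5)]⟩
t=3: ⟨T=(λx. (x x)); E=∅; St=[thunk :: mulL(5)]⟩
t=4: ⟨T=(x x); E={x↦thunk((λx. (x x)), ∅)}; St=[mulL(5)]⟩
t=5: ⟨T=x; E={x↦thunk((λx. (x x)), ∅)}; St=[thunk :: mulL(5)]⟩
t=6: ⟨T=(λx. (x x)); E=∅; St=[thunk :: mulL(5)]⟩
t=7: ⟨T=(x x); E={x↦thunk(x, {x↦thunk((λx. (x x)), ∅)})}; St=[mulL(5)]⟩
t=8: ⟨T=x; E={x↦thunk(x, {x↦thunk((λx. (x x)), ∅)})}; St=[thunk :: mulL(5)]⟩
t=9: ⟨T=x; E={x↦thunk((λx. (x x)), ∅)}; St=[thunk :: mulL(5)]⟩
t=10: ⟨T=(λx. (x x)); E=∅; St=[thunk :: mulL(5)]⟩
t=11: ⟨T=(x x); E={x↦thunk(x, {x↦thunk(x, {x↦thunk((λx. (x x)), ∅)})})}; St=[mulL(5)]⟩
t=12: ⟨T=x; E={x↦thunk(x, {x↦thunk(x, {x↦thunk((λx. (x x)), ∅)})})}; St=[thunk :: mulL(5)]⟩
→ 12 transitions taken and the configuration is still not final: no result within 12 steps

Answer: DIVERGES (no final state within 12 steps)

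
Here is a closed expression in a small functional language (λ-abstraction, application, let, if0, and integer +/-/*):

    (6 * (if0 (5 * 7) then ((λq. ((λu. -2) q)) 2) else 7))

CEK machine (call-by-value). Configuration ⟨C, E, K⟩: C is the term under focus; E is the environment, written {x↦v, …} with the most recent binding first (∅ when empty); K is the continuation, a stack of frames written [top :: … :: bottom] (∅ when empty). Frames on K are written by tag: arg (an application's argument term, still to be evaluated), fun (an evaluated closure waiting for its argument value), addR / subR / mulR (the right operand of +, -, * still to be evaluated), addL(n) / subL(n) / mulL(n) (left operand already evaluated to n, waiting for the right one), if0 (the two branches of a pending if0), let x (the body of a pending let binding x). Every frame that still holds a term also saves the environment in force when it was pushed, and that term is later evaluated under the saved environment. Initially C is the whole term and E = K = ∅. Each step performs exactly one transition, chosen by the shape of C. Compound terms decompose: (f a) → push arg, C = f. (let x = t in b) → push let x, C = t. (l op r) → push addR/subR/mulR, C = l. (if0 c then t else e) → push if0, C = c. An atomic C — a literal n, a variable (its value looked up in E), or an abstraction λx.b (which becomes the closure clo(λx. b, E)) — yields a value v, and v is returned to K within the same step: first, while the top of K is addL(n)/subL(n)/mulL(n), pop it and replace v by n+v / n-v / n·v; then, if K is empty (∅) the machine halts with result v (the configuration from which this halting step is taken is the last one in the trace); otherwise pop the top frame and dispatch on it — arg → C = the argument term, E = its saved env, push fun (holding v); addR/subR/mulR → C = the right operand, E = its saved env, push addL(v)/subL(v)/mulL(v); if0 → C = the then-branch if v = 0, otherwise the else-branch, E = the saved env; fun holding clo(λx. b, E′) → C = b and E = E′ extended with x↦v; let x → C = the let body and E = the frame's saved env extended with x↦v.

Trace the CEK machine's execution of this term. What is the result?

Answer: 42

Derivation:
t=0: <C=(6 * (if0 (5 * 7) then ((λq. ((λu. -2) q)) 2) else 7)), E=∅, K=∅>
t=1: <C=6, E=∅, K=[mulR]>
t=2: <C=(if0 (5 * 7) then ((λq. ((λu. -2) q)) 2) else 7), E=∅, K=[mulL(6)]>
t=3: <C=(5 * 7), E=∅, K=[if0 :: mulL(6)]>
t=4: <C=5, E=∅, K=[mulR :: if0 :: mulL(6)]>
t=5: <C=7, E=∅, K=[mulL(5) :: if0 :: mulL(6)]>
t=6: <C=7, E=∅, K=[mulL(6)]>
→ final value 42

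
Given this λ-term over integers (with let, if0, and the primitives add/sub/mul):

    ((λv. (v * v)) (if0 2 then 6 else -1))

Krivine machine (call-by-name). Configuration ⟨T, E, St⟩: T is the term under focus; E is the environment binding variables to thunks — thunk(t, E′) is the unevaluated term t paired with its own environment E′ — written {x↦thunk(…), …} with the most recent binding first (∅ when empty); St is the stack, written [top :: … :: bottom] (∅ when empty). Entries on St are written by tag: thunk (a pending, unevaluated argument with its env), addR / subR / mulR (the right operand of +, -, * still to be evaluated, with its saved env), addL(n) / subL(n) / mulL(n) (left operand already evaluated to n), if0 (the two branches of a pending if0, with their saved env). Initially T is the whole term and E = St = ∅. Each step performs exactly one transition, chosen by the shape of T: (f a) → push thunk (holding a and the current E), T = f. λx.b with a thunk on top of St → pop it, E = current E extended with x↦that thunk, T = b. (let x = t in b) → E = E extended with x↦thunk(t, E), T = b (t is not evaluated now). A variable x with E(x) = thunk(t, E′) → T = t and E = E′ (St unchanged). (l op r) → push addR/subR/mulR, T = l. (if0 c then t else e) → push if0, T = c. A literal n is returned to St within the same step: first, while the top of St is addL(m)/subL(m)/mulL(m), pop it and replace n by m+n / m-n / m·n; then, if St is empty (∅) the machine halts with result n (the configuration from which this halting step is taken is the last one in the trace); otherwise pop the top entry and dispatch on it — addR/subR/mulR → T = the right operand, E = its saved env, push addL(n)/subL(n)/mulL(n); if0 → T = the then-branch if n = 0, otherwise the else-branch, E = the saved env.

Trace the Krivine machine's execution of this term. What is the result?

Answer: 1

Machine steps:
0. <T=((λv. (v * v)) (if0 2 then 6 else -1)), E=∅, St=∅>
1. <T=(λv. (v * v)), E=∅, St=[thunk]>
2. <T=(v * v), E={v↦thunk((if0 2 then 6 else -1), ∅)}, St=∅>
3. <T=v, E={v↦thunk((if0 2 then 6 else -1), ∅)}, St=[mulR]>
4. <T=(if0 2 then 6 else -1), E=∅, St=[mulR]>
5. <T=2, E=∅, St=[if0 :: mulR]>
6. <T=-1, E=∅, St=[mulR]>
7. <T=v, E={v↦thunk((if0 2 then 6 else -1), ∅)}, St=[mulL(-1)]>
8. <T=(if0 2 then 6 else -1), E=∅, St=[mulL(-1)]>
9. <T=2, E=∅, St=[if0 :: mulL(-1)]>
10. <T=-1, E=∅, St=[mulL(-1)]>
→ final value 1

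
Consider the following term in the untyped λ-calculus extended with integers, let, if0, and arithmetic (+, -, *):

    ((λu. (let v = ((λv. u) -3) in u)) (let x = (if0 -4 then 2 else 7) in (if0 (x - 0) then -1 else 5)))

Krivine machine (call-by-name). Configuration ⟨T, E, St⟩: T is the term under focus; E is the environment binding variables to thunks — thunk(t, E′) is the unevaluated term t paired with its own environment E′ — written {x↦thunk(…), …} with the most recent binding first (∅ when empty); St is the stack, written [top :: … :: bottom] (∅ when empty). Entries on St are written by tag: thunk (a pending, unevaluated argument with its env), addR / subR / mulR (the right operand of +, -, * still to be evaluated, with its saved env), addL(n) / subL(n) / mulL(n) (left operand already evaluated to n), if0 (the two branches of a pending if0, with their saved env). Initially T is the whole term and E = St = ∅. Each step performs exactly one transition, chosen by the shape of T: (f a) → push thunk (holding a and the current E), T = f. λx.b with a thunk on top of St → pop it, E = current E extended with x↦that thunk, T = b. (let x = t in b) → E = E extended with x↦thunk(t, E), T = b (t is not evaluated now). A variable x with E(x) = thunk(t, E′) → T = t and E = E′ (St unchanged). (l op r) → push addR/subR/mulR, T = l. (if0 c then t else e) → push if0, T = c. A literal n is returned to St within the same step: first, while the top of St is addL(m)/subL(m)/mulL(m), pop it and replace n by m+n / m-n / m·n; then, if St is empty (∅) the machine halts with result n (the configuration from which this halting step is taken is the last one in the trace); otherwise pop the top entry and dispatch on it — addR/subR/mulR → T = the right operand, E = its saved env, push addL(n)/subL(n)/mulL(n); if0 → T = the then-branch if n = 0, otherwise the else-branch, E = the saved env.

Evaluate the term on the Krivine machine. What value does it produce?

t=0: [T=((λu. (let v = ((λv. u) -3) in u)) (let x = (if0 -4 then 2 else 7) in (if0 (x - 0) then -1 else 5))) | E=∅ | St=∅]
t=1: [T=(λu. (let v = ((λv. u) -3) in u)) | E=∅ | St=[thunk]]
t=2: [T=(let v = ((λv. u) -3) in u) | E={u↦thunk((let x = (if0 -4 then 2 else 7) in (if0 (x - 0) then -1 else 5)), ∅)} | St=∅]
t=3: [T=u | E={v↦thunk(((λv. u) -3), {u↦thunk((let x = (if0 -4 then 2 else 7) in (if0 (x - 0) then -1 else 5)), ∅)}), u↦thunk((let x = (if0 -4 then 2 else 7) in (if0 (x - 0) then -1 else 5)), ∅)} | St=∅]
t=4: [T=(let x = (if0 -4 then 2 else 7) in (if0 (x - 0) then -1 else 5)) | E=∅ | St=∅]
t=5: [T=(if0 (x - 0) then -1 else 5) | E={x↦thunk((if0 -4 then 2 else 7), ∅)} | St=∅]
t=6: [T=(x - 0) | E={x↦thunk((if0 -4 then 2 else 7), ∅)} | St=[if0]]
t=7: [T=x | E={x↦thunk((if0 -4 then 2 else 7), ∅)} | St=[subR :: if0]]
t=8: [T=(if0 -4 then 2 else 7) | E=∅ | St=[subR :: if0]]
t=9: [T=-4 | E=∅ | St=[if0 :: subR :: if0]]
t=10: [T=7 | E=∅ | St=[subR :: if0]]
t=11: [T=0 | E={x↦thunk((if0 -4 then 2 else 7), ∅)} | St=[subL(7) :: if0]]
t=12: [T=5 | E={x↦thunk((if0 -4 then 2 else 7), ∅)} | St=∅]
→ final value 5

Answer: 5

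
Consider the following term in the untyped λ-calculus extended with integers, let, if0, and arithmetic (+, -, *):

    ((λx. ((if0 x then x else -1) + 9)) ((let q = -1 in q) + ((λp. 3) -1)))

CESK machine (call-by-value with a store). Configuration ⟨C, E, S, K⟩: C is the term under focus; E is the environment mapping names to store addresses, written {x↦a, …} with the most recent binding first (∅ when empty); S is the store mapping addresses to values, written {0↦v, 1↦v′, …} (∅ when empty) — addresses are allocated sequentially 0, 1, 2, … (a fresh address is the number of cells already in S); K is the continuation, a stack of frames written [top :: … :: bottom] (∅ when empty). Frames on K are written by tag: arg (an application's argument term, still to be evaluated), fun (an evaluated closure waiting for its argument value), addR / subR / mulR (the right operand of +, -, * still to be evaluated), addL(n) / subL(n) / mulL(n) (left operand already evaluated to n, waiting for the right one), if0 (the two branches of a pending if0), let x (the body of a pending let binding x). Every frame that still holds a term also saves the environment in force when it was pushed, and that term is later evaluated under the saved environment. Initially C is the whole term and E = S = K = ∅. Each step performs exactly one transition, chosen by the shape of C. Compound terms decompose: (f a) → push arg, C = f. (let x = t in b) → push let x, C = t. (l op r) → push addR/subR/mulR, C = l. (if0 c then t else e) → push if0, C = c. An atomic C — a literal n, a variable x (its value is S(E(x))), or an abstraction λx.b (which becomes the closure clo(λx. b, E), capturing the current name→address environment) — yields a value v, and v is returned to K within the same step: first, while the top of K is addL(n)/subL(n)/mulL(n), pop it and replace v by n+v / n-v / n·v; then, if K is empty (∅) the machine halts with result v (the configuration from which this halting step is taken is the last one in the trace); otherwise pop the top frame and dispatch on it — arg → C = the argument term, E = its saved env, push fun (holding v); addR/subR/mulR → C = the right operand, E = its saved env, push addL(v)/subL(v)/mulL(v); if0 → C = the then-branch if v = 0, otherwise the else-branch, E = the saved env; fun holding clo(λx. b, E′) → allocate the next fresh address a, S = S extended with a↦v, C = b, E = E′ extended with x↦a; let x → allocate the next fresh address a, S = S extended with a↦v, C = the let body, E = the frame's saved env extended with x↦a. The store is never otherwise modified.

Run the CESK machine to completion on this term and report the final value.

Answer: 8

Execution trace:
t=0: ⟨C=((λx. ((if0 x then x else -1) + 9)) ((let q = -1 in q) + ((λp. 3) -1))); E=∅; S=∅; K=∅⟩
t=1: ⟨C=(λx. ((if0 x then x else -1) + 9)); E=∅; S=∅; K=[arg]⟩
t=2: ⟨C=((let q = -1 in q) + ((λp. 3) -1)); E=∅; S=∅; K=[fun]⟩
t=3: ⟨C=(let q = -1 in q); E=∅; S=∅; K=[addR :: fun]⟩
t=4: ⟨C=-1; E=∅; S=∅; K=[let q :: addR :: fun]⟩
t=5: ⟨C=q; E={q↦0}; S={0↦-1}; K=[addR :: fun]⟩
t=6: ⟨C=((λp. 3) -1); E=∅; S={0↦-1}; K=[addL(-1) :: fun]⟩
t=7: ⟨C=(λp. 3); E=∅; S={0↦-1}; K=[arg :: addL(-1) :: fun]⟩
t=8: ⟨C=-1; E=∅; S={0↦-1}; K=[fun :: addL(-1) :: fun]⟩
t=9: ⟨C=3; E={p↦1}; S={0↦-1, 1↦-1}; K=[addL(-1) :: fun]⟩
t=10: ⟨C=((if0 x then x else -1) + 9); E={x↦2}; S={0↦-1, 1↦-1, 2↦2}; K=∅⟩
t=11: ⟨C=(if0 x then x else -1); E={x↦2}; S={0↦-1, 1↦-1, 2↦2}; K=[addR]⟩
t=12: ⟨C=x; E={x↦2}; S={0↦-1, 1↦-1, 2↦2}; K=[if0 :: addR]⟩
t=13: ⟨C=-1; E={x↦2}; S={0↦-1, 1↦-1, 2↦2}; K=[addR]⟩
t=14: ⟨C=9; E={x↦2}; S={0↦-1, 1↦-1, 2↦2}; K=[addL(-1)]⟩
→ final value 8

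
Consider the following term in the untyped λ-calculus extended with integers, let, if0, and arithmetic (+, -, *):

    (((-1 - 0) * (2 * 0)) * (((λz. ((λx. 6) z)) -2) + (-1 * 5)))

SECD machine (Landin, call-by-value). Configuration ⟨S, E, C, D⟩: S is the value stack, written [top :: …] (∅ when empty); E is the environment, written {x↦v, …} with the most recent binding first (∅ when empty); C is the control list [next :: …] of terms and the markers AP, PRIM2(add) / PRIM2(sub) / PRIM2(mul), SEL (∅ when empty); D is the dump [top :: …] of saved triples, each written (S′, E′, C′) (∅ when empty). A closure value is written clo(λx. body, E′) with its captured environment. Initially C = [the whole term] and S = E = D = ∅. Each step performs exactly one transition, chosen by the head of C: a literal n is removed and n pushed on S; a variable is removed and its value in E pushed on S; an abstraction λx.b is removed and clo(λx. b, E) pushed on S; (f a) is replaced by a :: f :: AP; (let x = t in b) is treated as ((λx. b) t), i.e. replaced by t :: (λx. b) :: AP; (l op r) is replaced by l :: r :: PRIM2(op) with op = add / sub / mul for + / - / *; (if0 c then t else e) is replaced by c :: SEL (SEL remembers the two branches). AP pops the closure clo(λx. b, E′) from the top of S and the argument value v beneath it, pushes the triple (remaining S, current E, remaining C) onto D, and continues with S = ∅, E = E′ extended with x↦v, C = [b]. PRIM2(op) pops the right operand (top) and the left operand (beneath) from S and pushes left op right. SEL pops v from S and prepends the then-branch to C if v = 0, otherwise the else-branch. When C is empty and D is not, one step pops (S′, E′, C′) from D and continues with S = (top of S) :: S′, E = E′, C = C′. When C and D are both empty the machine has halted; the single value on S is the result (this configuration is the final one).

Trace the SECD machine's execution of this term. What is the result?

[0] ⟨S=∅; E=∅; C=[(((-1 - 0) * (2 * 0)) * (((λz. ((λx. 6) z)) -2) + (-1 * 5)))]; D=∅⟩
[1] ⟨S=∅; E=∅; C=[((-1 - 0) * (2 * 0)) :: (((λz. ((λx. 6) z)) -2) + (-1 * 5)) :: PRIM2(mul)]; D=∅⟩
[2] ⟨S=∅; E=∅; C=[(-1 - 0) :: (2 * 0) :: PRIM2(mul) :: (((λz. ((λx. 6) z)) -2) + (-1 * 5)) :: PRIM2(mul)]; D=∅⟩
[3] ⟨S=∅; E=∅; C=[-1 :: 0 :: PRIM2(sub) :: (2 * 0) :: PRIM2(mul) :: (((λz. ((λx. 6) z)) -2) + (-1 * 5)) :: PRIM2(mul)]; D=∅⟩
[4] ⟨S=[-1]; E=∅; C=[0 :: PRIM2(sub) :: (2 * 0) :: PRIM2(mul) :: (((λz. ((λx. 6) z)) -2) + (-1 * 5)) :: PRIM2(mul)]; D=∅⟩
[5] ⟨S=[0 :: -1]; E=∅; C=[PRIM2(sub) :: (2 * 0) :: PRIM2(mul) :: (((λz. ((λx. 6) z)) -2) + (-1 * 5)) :: PRIM2(mul)]; D=∅⟩
[6] ⟨S=[-1]; E=∅; C=[(2 * 0) :: PRIM2(mul) :: (((λz. ((λx. 6) z)) -2) + (-1 * 5)) :: PRIM2(mul)]; D=∅⟩
[7] ⟨S=[-1]; E=∅; C=[2 :: 0 :: PRIM2(mul) :: PRIM2(mul) :: (((λz. ((λx. 6) z)) -2) + (-1 * 5)) :: PRIM2(mul)]; D=∅⟩
[8] ⟨S=[2 :: -1]; E=∅; C=[0 :: PRIM2(mul) :: PRIM2(mul) :: (((λz. ((λx. 6) z)) -2) + (-1 * 5)) :: PRIM2(mul)]; D=∅⟩
[9] ⟨S=[0 :: 2 :: -1]; E=∅; C=[PRIM2(mul) :: PRIM2(mul) :: (((λz. ((λx. 6) z)) -2) + (-1 * 5)) :: PRIM2(mul)]; D=∅⟩
[10] ⟨S=[0 :: -1]; E=∅; C=[PRIM2(mul) :: (((λz. ((λx. 6) z)) -2) + (-1 * 5)) :: PRIM2(mul)]; D=∅⟩
[11] ⟨S=[0]; E=∅; C=[(((λz. ((λx. 6) z)) -2) + (-1 * 5)) :: PRIM2(mul)]; D=∅⟩
[12] ⟨S=[0]; E=∅; C=[((λz. ((λx. 6) z)) -2) :: (-1 * 5) :: PRIM2(add) :: PRIM2(mul)]; D=∅⟩
[13] ⟨S=[0]; E=∅; C=[-2 :: (λz. ((λx. 6) z)) :: AP :: (-1 * 5) :: PRIM2(add) :: PRIM2(mul)]; D=∅⟩
[14] ⟨S=[-2 :: 0]; E=∅; C=[(λz. ((λx. 6) z)) :: AP :: (-1 * 5) :: PRIM2(add) :: PRIM2(mul)]; D=∅⟩
[15] ⟨S=[clo(λz. ((λx. 6) z), ∅) :: -2 :: 0]; E=∅; C=[AP :: (-1 * 5) :: PRIM2(add) :: PRIM2(mul)]; D=∅⟩
[16] ⟨S=∅; E={z↦-2}; C=[((λx. 6) z)]; D=[([0], ∅, [(-1 * 5) :: PRIM2(add) :: PRIM2(mul)])]⟩
[17] ⟨S=∅; E={z↦-2}; C=[z :: (λx. 6) :: AP]; D=[([0], ∅, [(-1 * 5) :: PRIM2(add) :: PRIM2(mul)])]⟩
[18] ⟨S=[-2]; E={z↦-2}; C=[(λx. 6) :: AP]; D=[([0], ∅, [(-1 * 5) :: PRIM2(add) :: PRIM2(mul)])]⟩
[19] ⟨S=[clo(λx. 6, {z↦-2}) :: -2]; E={z↦-2}; C=[AP]; D=[([0], ∅, [(-1 * 5) :: PRIM2(add) :: PRIM2(mul)])]⟩
[20] ⟨S=∅; E={x↦-2, z↦-2}; C=[6]; D=[(∅, {z↦-2}, ∅) :: ([0], ∅, [(-1 * 5) :: PRIM2(add) :: PRIM2(mul)])]⟩
[21] ⟨S=[6]; E={x↦-2, z↦-2}; C=∅; D=[(∅, {z↦-2}, ∅) :: ([0], ∅, [(-1 * 5) :: PRIM2(add) :: PRIM2(mul)])]⟩
[22] ⟨S=[6]; E={z↦-2}; C=∅; D=[([0], ∅, [(-1 * 5) :: PRIM2(add) :: PRIM2(mul)])]⟩
[23] ⟨S=[6 :: 0]; E=∅; C=[(-1 * 5) :: PRIM2(add) :: PRIM2(mul)]; D=∅⟩
[24] ⟨S=[6 :: 0]; E=∅; C=[-1 :: 5 :: PRIM2(mul) :: PRIM2(add) :: PRIM2(mul)]; D=∅⟩
[25] ⟨S=[-1 :: 6 :: 0]; E=∅; C=[5 :: PRIM2(mul) :: PRIM2(add) :: PRIM2(mul)]; D=∅⟩
[26] ⟨S=[5 :: -1 :: 6 :: 0]; E=∅; C=[PRIM2(mul) :: PRIM2(add) :: PRIM2(mul)]; D=∅⟩
[27] ⟨S=[-5 :: 6 :: 0]; E=∅; C=[PRIM2(add) :: PRIM2(mul)]; D=∅⟩
[28] ⟨S=[1 :: 0]; E=∅; C=[PRIM2(mul)]; D=∅⟩
[29] ⟨S=[0]; E=∅; C=∅; D=∅⟩
→ final value 0

Answer: 0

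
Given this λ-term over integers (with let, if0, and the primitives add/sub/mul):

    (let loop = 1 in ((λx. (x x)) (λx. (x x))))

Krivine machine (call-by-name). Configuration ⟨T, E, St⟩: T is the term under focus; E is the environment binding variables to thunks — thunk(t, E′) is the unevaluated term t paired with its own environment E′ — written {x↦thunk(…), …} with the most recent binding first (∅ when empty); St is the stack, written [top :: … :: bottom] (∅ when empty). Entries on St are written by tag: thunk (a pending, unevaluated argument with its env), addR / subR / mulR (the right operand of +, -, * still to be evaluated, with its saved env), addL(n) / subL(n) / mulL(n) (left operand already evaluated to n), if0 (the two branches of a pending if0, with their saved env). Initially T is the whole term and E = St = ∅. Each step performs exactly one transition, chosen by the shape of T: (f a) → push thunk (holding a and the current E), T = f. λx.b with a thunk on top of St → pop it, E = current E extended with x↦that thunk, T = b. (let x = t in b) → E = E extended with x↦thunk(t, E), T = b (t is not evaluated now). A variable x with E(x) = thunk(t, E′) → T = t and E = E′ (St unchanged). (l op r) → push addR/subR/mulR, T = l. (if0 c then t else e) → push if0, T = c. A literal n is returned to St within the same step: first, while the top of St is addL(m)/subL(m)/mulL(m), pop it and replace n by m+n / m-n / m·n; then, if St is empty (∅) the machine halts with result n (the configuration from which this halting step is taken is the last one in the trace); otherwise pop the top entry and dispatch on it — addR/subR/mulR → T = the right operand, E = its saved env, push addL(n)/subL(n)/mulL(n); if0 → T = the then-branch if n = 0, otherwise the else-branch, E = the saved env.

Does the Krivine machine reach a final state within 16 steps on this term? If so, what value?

t=0: <T=(let loop = 1 in ((λx. (x x)) (λx. (x x)))), E=∅, St=∅>
t=1: <T=((λx. (x x)) (λx. (x x))), E={loop↦thunk(1, ∅)}, St=∅>
t=2: <T=(λx. (x x)), E={loop↦thunk(1, ∅)}, St=[thunk]>
t=3: <T=(x x), E={x↦thunk((λx. (x x)), {loop↦thunk(1, ∅)}), loop↦thunk(1, ∅)}, St=∅>
t=4: <T=x, E={x↦thunk((λx. (x x)), {loop↦thunk(1, ∅)}), loop↦thunk(1, ∅)}, St=[thunk]>
t=5: <T=(λx. (x x)), E={loop↦thunk(1, ∅)}, St=[thunk]>
t=6: <T=(x x), E={x↦thunk(x, {x↦thunk((λx. (x x)), {loop↦thunk(1, ∅)}), loop↦thunk(1, ∅)}), loop↦thunk(1, ∅)}, St=∅>
t=7: <T=x, E={x↦thunk(x, {x↦thunk((λx. (x x)), {loop↦thunk(1, ∅)}), loop↦thunk(1, ∅)}), loop↦thunk(1, ∅)}, St=[thunk]>
t=8: <T=x, E={x↦thunk((λx. (x x)), {loop↦thunk(1, ∅)}), loop↦thunk(1, ∅)}, St=[thunk]>
t=9: <T=(λx. (x x)), E={loop↦thunk(1, ∅)}, St=[thunk]>
t=10: <T=(x x), E={x↦thunk(x, {x↦thunk(x, {x↦thunk((λx. (x x)), {loop↦thunk(1, ∅)}), loop↦thunk(1, ∅)}), loop↦thunk(1, ∅)}), loop↦thunk(1, ∅)}, St=∅>
t=11: <T=x, E={x↦thunk(x, {x↦thunk(x, {x↦thunk((λx. (x x)), {loop↦thunk(1, ∅)}), loop↦thunk(1, ∅)}), loop↦thunk(1, ∅)}), loop↦thunk(1, ∅)}, St=[thunk]>
t=12: <T=x, E={x↦thunk(x, {x↦thunk((λx. (x x)), {loop↦thunk(1, ∅)}), loop↦thunk(1, ∅)}), loop↦thunk(1, ∅)}, St=[thunk]>
t=13: <T=x, E={x↦thunk((λx. (x x)), {loop↦thunk(1, ∅)}), loop↦thunk(1, ∅)}, St=[thunk]>
t=14: <T=(λx. (x x)), E={loop↦thunk(1, ∅)}, St=[thunk]>
t=15: <T=(x x), E={x↦thunk(x, {x↦thunk(x, {x↦thunk(x, {x↦thunk((λx. (x x)), {loop↦thunk(1, ∅)}), loop↦thunk(1, ∅)}), loop↦thunk(1, ∅)}), loop↦thunk(1, ∅)}), loop↦thunk(1, ∅)}, St=∅>
t=16: <T=x, E={x↦thunk(x, {x↦thunk(x, {x↦thunk(x, {x↦thunk((λx. (x x)), {loop↦thunk(1, ∅)}), loop↦thunk(1, ∅)}), loop↦thunk(1, ∅)}), loop↦thunk(1, ∅)}), loop↦thunk(1, ∅)}, St=[thunk]>
→ 16 transitions taken and the configuration is still not final: no result within 16 steps

Answer: DIVERGES (no final state within 16 steps)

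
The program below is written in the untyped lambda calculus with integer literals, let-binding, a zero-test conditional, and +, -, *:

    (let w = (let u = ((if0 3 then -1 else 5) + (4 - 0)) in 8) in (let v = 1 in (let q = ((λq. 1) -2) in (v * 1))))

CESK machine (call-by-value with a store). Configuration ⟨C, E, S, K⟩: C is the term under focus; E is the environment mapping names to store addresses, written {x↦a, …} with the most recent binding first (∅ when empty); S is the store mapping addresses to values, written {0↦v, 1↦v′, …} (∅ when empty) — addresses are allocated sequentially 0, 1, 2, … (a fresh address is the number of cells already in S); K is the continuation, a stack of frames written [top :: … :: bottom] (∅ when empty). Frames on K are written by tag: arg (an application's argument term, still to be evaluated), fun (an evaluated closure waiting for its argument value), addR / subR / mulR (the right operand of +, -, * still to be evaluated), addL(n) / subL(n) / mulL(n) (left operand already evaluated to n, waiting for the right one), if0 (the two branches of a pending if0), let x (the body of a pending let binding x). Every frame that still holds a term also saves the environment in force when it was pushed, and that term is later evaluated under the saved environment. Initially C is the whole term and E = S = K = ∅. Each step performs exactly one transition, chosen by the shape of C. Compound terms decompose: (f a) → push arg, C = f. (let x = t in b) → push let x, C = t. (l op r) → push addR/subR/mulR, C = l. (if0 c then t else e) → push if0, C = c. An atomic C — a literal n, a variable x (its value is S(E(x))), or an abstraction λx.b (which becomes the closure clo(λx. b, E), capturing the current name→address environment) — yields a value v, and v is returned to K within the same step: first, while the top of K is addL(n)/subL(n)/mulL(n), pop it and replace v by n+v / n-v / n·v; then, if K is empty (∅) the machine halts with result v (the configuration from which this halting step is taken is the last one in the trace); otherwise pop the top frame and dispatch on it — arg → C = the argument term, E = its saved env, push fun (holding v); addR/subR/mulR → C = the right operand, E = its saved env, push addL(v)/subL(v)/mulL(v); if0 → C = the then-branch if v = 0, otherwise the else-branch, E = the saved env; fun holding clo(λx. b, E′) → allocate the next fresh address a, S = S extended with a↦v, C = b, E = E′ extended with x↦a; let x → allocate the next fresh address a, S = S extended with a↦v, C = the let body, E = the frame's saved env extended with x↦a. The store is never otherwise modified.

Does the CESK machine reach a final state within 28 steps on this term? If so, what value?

Answer: 1

Machine steps:
step 0: <C=(let w = (let u = ((if0 3 then -1 else 5) + (4 - 0)) in 8) in (let v = 1 in (let q = ((λq. 1) -2) in (v * 1)))), E=∅, S=∅, K=∅>
step 1: <C=(let u = ((if0 3 then -1 else 5) + (4 - 0)) in 8), E=∅, S=∅, K=[let w]>
step 2: <C=((if0 3 then -1 else 5) + (4 - 0)), E=∅, S=∅, K=[let u :: let w]>
step 3: <C=(if0 3 then -1 else 5), E=∅, S=∅, K=[addR :: let u :: let w]>
step 4: <C=3, E=∅, S=∅, K=[if0 :: addR :: let u :: let w]>
step 5: <C=5, E=∅, S=∅, K=[addR :: let u :: let w]>
step 6: <C=(4 - 0), E=∅, S=∅, K=[addL(5) :: let u :: let w]>
step 7: <C=4, E=∅, S=∅, K=[subR :: addL(5) :: let u :: let w]>
step 8: <C=0, E=∅, S=∅, K=[subL(4) :: addL(5) :: let u :: let w]>
step 9: <C=8, E={u↦0}, S={0↦9}, K=[let w]>
step 10: <C=(let v = 1 in (let q = ((λq. 1) -2) in (v * 1))), E={w↦1}, S={0↦9, 1↦8}, K=∅>
step 11: <C=1, E={w↦1}, S={0↦9, 1↦8}, K=[let v]>
step 12: <C=(let q = ((λq. 1) -2) in (v * 1)), E={v↦2, w↦1}, S={0↦9, 1↦8, 2↦1}, K=∅>
step 13: <C=((λq. 1) -2), E={v↦2, w↦1}, S={0↦9, 1↦8, 2↦1}, K=[let q]>
step 14: <C=(λq. 1), E={v↦2, w↦1}, S={0↦9, 1↦8, 2↦1}, K=[arg :: let q]>
step 15: <C=-2, E={v↦2, w↦1}, S={0↦9, 1↦8, 2↦1}, K=[fun :: let q]>
step 16: <C=1, E={q↦3, v↦2, w↦1}, S={0↦9, 1↦8, 2↦1, 3↦-2}, K=[let q]>
step 17: <C=(v * 1), E={q↦4, v↦2, w↦1}, S={0↦9, 1↦8, 2↦1, 3↦-2, 4↦1}, K=∅>
step 18: <C=v, E={q↦4, v↦2, w↦1}, S={0↦9, 1↦8, 2↦1, 3↦-2, 4↦1}, K=[mulR]>
step 19: <C=1, E={q↦4, v↦2, w↦1}, S={0↦9, 1↦8, 2↦1, 3↦-2, 4↦1}, K=[mulL(1)]>
→ final value 1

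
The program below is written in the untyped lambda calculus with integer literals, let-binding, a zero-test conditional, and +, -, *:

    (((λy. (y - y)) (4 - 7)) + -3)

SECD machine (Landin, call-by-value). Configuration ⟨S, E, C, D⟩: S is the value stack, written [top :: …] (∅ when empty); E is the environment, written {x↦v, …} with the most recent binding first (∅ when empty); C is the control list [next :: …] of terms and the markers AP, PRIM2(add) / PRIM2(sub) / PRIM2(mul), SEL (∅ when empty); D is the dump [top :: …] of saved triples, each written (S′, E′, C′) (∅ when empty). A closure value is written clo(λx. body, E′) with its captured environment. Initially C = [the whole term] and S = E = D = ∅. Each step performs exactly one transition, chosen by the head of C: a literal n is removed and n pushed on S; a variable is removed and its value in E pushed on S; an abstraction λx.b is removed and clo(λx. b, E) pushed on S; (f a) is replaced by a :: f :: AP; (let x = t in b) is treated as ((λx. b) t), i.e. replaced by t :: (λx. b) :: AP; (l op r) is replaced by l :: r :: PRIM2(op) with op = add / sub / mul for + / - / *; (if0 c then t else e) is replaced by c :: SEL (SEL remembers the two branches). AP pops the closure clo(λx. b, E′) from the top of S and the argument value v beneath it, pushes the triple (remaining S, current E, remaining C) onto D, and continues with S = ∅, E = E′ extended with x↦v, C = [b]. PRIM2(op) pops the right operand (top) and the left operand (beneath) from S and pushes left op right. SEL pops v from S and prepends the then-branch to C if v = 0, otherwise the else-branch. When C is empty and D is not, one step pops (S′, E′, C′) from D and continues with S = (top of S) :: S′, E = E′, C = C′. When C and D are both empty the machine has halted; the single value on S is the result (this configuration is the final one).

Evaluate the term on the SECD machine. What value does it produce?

Answer: -3

Derivation:
0. <S=∅, E=∅, C=[(((λy. (y - y)) (4 - 7)) + -3)], D=∅>
1. <S=∅, E=∅, C=[((λy. (y - y)) (4 - 7)) :: -3 :: PRIM2(add)], D=∅>
2. <S=∅, E=∅, C=[(4 - 7) :: (λy. (y - y)) :: AP :: -3 :: PRIM2(add)], D=∅>
3. <S=∅, E=∅, C=[4 :: 7 :: PRIM2(sub) :: (λy. (y - y)) :: AP :: -3 :: PRIM2(add)], D=∅>
4. <S=[4], E=∅, C=[7 :: PRIM2(sub) :: (λy. (y - y)) :: AP :: -3 :: PRIM2(add)], D=∅>
5. <S=[7 :: 4], E=∅, C=[PRIM2(sub) :: (λy. (y - y)) :: AP :: -3 :: PRIM2(add)], D=∅>
6. <S=[-3], E=∅, C=[(λy. (y - y)) :: AP :: -3 :: PRIM2(add)], D=∅>
7. <S=[clo(λy. (y - y), ∅) :: -3], E=∅, C=[AP :: -3 :: PRIM2(add)], D=∅>
8. <S=∅, E={y↦-3}, C=[(y - y)], D=[(∅, ∅, [-3 :: PRIM2(add)])]>
9. <S=∅, E={y↦-3}, C=[y :: y :: PRIM2(sub)], D=[(∅, ∅, [-3 :: PRIM2(add)])]>
10. <S=[-3], E={y↦-3}, C=[y :: PRIM2(sub)], D=[(∅, ∅, [-3 :: PRIM2(add)])]>
11. <S=[-3 :: -3], E={y↦-3}, C=[PRIM2(sub)], D=[(∅, ∅, [-3 :: PRIM2(add)])]>
12. <S=[0], E={y↦-3}, C=∅, D=[(∅, ∅, [-3 :: PRIM2(add)])]>
13. <S=[0], E=∅, C=[-3 :: PRIM2(add)], D=∅>
14. <S=[-3 :: 0], E=∅, C=[PRIM2(add)], D=∅>
15. <S=[-3], E=∅, C=∅, D=∅>
→ final value -3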